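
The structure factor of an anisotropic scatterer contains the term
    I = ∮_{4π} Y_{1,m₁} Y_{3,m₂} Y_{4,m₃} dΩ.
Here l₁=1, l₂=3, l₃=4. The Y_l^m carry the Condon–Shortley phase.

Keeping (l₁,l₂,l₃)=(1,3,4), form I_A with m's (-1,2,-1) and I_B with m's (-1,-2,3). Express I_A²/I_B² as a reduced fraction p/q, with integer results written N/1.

1/7

l's match ⇒ only the (l;m) 3-j factors differ between A and B.
A: triangle coeff Δ(1,3,4) = 1/252; Σ_t [0,0]: t=0:+1/240 = 1/240; (3j)²=1/84 [(1 3 4; -1 2 -1)], sign=-1
B: triangle coeff Δ(1,3,4) = 1/252; Σ_t [0,0]: t=0:+1/240 = 1/240; (3j)²=1/12 [(1 3 4; -1 -2 3)], sign=-1
I_A²/I_B² = (1/84)/(1/12) = 1/7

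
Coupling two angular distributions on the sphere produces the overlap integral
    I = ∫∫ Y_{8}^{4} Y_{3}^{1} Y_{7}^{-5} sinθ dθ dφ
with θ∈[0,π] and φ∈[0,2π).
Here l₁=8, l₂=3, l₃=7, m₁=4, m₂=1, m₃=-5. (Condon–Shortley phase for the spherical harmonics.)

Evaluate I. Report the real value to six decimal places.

Checks pass: Σm=0; 18 even; l₃=7∈[5,11].
(2·8+1)(2·3+1)(2·7+1) = 1785
Δ: 4! 12! 2! / 19! → 1/5290740
sum: t=1:−1/7257600 t=2:+1/2073600 t=3:−1/7257600 = 1/4838400
3j²(8 3 7; 0 0 0) = Δ·Π!·Σ² = 252/20995  (sign -1)
sum: t=2:+1/58060800 t=3:−1/239500800 t=4:+1/22992076800 = 43/3284582400
3j²(8 3 7; 4 1 -5) = Δ·Π!·Σ² = 12943/755820  (sign +1)
combine: 4πI² = 1785·252/20995·12943/755820 = 1902621/5185765
take √, sign -1: I = -0.17086960

-0.170870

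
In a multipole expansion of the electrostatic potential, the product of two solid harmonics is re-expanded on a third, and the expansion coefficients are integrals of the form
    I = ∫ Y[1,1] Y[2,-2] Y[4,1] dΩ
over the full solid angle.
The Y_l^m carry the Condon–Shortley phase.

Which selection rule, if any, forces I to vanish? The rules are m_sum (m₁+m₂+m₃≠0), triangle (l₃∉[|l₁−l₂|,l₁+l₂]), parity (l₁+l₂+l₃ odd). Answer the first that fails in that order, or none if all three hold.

triangle

azimuthal sum: 1 − 2 + 1 = 0  ✓
1 ≤ 4 ≤ 3 (triangle on l)  ✗
L = 1 + 2 + 4 = 7 (odd)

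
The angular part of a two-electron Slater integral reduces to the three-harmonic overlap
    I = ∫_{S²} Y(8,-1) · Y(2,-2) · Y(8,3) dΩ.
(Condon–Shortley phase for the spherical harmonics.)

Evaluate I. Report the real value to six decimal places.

0.184248

m-sum 0 ✓  L=18 even ✓  6≤8≤10 ✓
Π(2lᵢ+1) = 17×5×17 = 1445
triangle coeff Δ(8,2,8) = 1/348840
Σ_t [0,2]: t=0:+1/116121600 t=1:−1/25401600 t=2:+1/116121600 = -1/45158400
(3j)²=24/1615 [(8 2 8; 0 0 0)], sign=-1
Σ_t [0,0]: t=0:+1/174182400 = 1/174182400
(3j)²=77/3876 [(8 2 8; -1 -2 3)], sign=-1
⇒ 4πI² = 154/361
I = (+1)√(154/361/(4π)) = 0.18424759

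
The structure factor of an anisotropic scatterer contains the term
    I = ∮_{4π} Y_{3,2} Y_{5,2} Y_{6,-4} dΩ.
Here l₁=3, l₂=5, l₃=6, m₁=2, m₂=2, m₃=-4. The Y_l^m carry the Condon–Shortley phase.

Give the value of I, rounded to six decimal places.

0.088266

Checks pass: Σm=0; 14 even; l₃=6∈[2,8].
(2·3+1)(2·5+1)(2·6+1) = 1001
Δ: 2! 4! 8! / 15! → 1/675675
sum: t=0:+1/8640 t=1:−1/2304 t=2:+1/8640 = -7/34560
3j²(3 5 6; 0 0 0) = Δ·Π!·Σ² = 7/429  (sign -1)
sum: t=0:+1/60480 t=1:−1/34560 = -1/80640
3j²(3 5 6; 2 2 -4) = Δ·Π!·Σ² = 6/1001  (sign -1)
combine: 4πI² = 1001·7/429·6/1001 = 14/143
take √, sign +1: I = 0.08826552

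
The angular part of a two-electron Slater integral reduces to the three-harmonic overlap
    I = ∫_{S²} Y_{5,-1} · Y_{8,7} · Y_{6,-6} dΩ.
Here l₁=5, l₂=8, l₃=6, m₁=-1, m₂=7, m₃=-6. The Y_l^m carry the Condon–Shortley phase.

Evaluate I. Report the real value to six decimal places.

0.000000

l₁+l₂+l₃=19 is odd: 3j(l;000)=0 ⇒ I=0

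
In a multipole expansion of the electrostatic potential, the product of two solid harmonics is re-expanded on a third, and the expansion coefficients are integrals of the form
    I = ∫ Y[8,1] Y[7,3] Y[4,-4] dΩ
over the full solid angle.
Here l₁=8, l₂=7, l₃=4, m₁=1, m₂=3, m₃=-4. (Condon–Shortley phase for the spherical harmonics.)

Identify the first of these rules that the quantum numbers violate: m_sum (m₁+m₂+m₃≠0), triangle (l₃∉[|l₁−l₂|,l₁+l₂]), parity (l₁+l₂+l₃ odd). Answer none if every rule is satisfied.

parity

azimuthal sum: 1 + 3 − 4 = 0  ✓
1 ≤ 4 ≤ 15 (triangle on l)  ✓
L = 8 + 7 + 4 = 19 (odd)  ✗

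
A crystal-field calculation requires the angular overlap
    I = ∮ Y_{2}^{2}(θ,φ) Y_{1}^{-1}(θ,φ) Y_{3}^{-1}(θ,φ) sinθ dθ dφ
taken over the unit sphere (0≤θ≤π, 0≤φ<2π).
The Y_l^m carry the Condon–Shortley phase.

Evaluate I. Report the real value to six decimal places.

-0.082589

m-sum 0 ✓  L=6 even ✓  1≤3≤3 ✓
Π(2lᵢ+1) = 5×3×7 = 105
triangle coeff Δ(2,1,3) = 1/105
Σ_t [0,0]: t=0:+1/4 = 1/4
(3j)²=3/35 [(2 1 3; 0 0 0)], sign=-1
Σ_t [0,0]: t=0:+1/48 = 1/48
(3j)²=1/105 [(2 1 3; 2 -1 -1)], sign=+1
⇒ 4πI² = 3/35
I = (-1)√(3/35/(4π)) = -0.08258890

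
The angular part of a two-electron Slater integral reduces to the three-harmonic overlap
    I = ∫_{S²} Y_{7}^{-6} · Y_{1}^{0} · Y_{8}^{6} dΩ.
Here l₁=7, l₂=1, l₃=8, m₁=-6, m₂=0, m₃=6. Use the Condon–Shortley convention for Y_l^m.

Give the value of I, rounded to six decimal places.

Checks pass: Σm=0; 16 even; l₃=8∈[6,8].
(2·7+1)(2·1+1)(2·8+1) = 765
Δ: 0! 14! 2! / 17! → 1/2040
sum: t=0:+1/25401600 = 1/25401600
3j²(7 1 8; 0 0 0) = Δ·Π!·Σ² = 8/255  (sign +1)
sum: t=0:+1/6227020800 = 1/6227020800
3j²(7 1 8; -6 0 6) = Δ·Π!·Σ² = 7/510  (sign +1)
combine: 4πI² = 765·8/255·7/510 = 28/85
take √, sign +1: I = 0.16190663

0.161907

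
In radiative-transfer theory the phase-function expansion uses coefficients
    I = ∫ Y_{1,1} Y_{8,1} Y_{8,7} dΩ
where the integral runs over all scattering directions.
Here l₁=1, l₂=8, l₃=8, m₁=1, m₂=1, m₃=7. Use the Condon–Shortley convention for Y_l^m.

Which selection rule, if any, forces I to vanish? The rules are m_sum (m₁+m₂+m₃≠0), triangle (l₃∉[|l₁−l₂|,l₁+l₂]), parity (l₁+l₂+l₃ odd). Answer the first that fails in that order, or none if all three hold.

azimuthal sum: 1 + 1 + 7 = 9  ✗
7 ≤ 8 ≤ 9 (triangle on l)
L = 1 + 8 + 8 = 17 (odd)

m_sum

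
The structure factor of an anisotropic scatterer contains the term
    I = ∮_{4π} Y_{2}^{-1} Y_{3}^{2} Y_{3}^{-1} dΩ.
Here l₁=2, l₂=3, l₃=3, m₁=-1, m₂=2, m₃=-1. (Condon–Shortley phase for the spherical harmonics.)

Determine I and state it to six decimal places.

0.162868

m-sum 0 ✓  L=8 even ✓  1≤3≤5 ✓
Π(2lᵢ+1) = 5×7×7 = 245
triangle coeff Δ(2,3,3) = 1/3780
Σ_t [0,2]: t=0:+1/24 t=1:−1/4 t=2:+1/24 = -1/6
(3j)²=4/105 [(2 3 3; 0 0 0)], sign=+1
Σ_t [1,2]: t=1:−1/48 t=2:+1/12 = 1/16
(3j)²=1/28 [(2 3 3; -1 2 -1)], sign=+1
⇒ 4πI² = 1/3
I = (+1)√(1/3/(4π)) = 0.16286750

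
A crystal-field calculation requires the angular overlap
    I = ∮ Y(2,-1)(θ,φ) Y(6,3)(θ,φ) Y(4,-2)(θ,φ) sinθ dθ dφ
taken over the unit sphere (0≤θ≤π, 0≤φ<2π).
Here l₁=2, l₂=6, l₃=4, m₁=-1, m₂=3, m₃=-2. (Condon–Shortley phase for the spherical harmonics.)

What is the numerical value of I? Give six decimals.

-0.252474

Checks pass: Σm=0; 12 even; l₃=4∈[4,8].
(2·2+1)(2·6+1)(2·4+1) = 585
Δ: 4! 0! 8! / 13! → 1/6435
sum: t=2:+1/2304 = 1/2304
3j²(2 6 4; 0 0 0) = Δ·Π!·Σ² = 5/143  (sign +1)
sum: t=3:−1/8640 = -1/8640
3j²(2 6 4; -1 3 -2) = Δ·Π!·Σ² = 28/715  (sign -1)
combine: 4πI² = 585·5/143·28/715 = 1260/1573
take √, sign -1: I = -0.25247360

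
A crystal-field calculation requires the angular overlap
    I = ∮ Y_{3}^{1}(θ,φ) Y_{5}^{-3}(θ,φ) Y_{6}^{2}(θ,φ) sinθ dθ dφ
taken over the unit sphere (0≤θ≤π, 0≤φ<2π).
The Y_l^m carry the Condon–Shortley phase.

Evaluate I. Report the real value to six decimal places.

-0.145631

Checks pass: Σm=0; 14 even; l₃=6∈[2,8].
(2·3+1)(2·5+1)(2·6+1) = 1001
Δ: 2! 4! 8! / 15! → 1/675675
sum: t=0:+1/8640 t=1:−1/2304 t=2:+1/8640 = -7/34560
3j²(3 5 6; 0 0 0) = Δ·Π!·Σ² = 7/429  (sign -1)
sum: t=0:+1/11520 t=1:−1/30240 t=2:+1/1935360 = 1/18432
3j²(3 5 6; 1 -3 2) = Δ·Π!·Σ² = 7/429  (sign +1)
combine: 4πI² = 1001·7/429·7/429 = 343/1287
take √, sign -1: I = -0.14563067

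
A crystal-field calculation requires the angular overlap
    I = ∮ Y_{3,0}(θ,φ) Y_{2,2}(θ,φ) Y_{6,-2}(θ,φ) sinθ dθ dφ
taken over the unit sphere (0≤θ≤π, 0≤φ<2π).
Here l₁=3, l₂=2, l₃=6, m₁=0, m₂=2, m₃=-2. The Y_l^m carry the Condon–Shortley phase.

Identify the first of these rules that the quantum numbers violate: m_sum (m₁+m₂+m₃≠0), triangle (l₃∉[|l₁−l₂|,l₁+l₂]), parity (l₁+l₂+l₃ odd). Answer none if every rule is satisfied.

m₁+m₂+m₃ = 0 + 2 − 2 = 0  ✓
triangle: |3−2|=1 ≤ l₃=6 ≤ 3+2=5  ✗
parity: l₁+l₂+l₃ = 11 is odd

triangle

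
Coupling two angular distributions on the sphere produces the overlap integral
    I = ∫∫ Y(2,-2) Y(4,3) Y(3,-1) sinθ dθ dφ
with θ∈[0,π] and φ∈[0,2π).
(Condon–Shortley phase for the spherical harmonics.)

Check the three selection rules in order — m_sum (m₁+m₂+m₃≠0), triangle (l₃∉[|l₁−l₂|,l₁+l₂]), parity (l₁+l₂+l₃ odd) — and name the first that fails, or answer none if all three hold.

parity

azimuthal sum: -2 + 3 − 1 = 0  ✓
2 ≤ 3 ≤ 6 (triangle on l)  ✓
L = 2 + 4 + 3 = 9 (odd)  ✗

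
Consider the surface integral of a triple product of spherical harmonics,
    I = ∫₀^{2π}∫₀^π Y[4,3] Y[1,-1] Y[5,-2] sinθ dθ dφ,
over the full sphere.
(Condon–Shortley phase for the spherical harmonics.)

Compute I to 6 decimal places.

Checks pass: Σm=0; 10 even; l₃=5∈[3,5].
(2·4+1)(2·1+1)(2·5+1) = 297
Δ: 0! 8! 2! / 11! → 1/495
sum: t=0:+1/576 = 1/576
3j²(4 1 5; 0 0 0) = Δ·Π!·Σ² = 5/99  (sign -1)
sum: t=0:+1/10080 = 1/10080
3j²(4 1 5; 3 -1 -2) = Δ·Π!·Σ² = 1/165  (sign -1)
combine: 4πI² = 297·5/99·1/165 = 1/11
take √, sign +1: I = 0.08505478

0.085055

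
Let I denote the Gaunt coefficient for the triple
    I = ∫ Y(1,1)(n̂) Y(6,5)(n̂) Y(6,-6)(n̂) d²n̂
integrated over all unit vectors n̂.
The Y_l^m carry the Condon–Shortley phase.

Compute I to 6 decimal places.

l₁+l₂+l₃=13 is odd: 3j(l;000)=0 ⇒ I=0

0.000000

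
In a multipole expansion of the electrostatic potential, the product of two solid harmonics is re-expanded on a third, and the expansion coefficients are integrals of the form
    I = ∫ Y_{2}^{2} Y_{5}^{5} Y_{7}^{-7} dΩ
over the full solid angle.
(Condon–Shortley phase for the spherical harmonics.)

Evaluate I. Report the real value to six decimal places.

-0.358536

Checks pass: Σm=0; 14 even; l₃=7∈[3,7].
(2·2+1)(2·5+1)(2·7+1) = 825
Δ: 0! 4! 10! / 15! → 1/15015
sum: t=0:+1/57600 = 1/57600
3j²(2 5 7; 0 0 0) = Δ·Π!·Σ² = 21/715  (sign -1)
sum: t=0:+1/87091200 = 1/87091200
3j²(2 5 7; 2 5 -7) = Δ·Π!·Σ² = 1/15  (sign +1)
combine: 4πI² = 825·21/715·1/15 = 21/13
take √, sign -1: I = -0.35853622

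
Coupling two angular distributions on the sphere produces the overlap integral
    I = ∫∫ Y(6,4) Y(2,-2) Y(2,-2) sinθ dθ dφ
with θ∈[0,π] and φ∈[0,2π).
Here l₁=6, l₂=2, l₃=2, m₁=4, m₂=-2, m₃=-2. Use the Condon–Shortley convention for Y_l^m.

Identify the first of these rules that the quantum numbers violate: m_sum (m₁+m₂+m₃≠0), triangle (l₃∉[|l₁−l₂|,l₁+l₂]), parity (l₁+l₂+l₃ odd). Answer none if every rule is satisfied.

Σmᵢ = 0  ✓
l₃∈[|l₁−l₂|,l₁+l₂]=[4,8], have l₃=2  ✗
Σlᵢ = 10 ⇒ even

triangle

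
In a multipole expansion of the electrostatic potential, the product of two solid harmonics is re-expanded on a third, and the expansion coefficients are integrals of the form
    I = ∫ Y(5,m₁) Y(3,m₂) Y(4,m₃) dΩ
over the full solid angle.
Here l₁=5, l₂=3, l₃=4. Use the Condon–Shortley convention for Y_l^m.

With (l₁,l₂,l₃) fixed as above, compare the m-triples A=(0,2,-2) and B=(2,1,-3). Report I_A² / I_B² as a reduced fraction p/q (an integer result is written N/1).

2400/2401

Shared (l₁,l₂,l₃)=(5,3,4): N and (l;000)² cancel in I_A²/I_B².
A: Δ = 4!·6!·2!/13! = 1/180180; Racah Σ t=3..4: t=3:−1/576 t=4:+1/2880 = -1/720; ⇒ 3j(5 3 4; 0 2 -2)² = 80/3003, sgn -1
B: Δ = 4!·6!·2!/13! = 1/180180; Racah Σ t=2..3: t=2:+1/960 t=3:−1/4320 = 7/8640; ⇒ 3j(5 3 4; 2 1 -3)² = 343/12870, sgn -1
I_A²/I_B² = (80/3003)/(343/12870) = 2400/2401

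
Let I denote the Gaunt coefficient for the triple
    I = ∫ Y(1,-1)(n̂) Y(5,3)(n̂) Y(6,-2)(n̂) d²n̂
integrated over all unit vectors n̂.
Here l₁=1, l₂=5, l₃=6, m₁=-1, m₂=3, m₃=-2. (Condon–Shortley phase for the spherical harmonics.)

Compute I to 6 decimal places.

Checks pass: Σm=0; 12 even; l₃=6∈[4,6].
(2·1+1)(2·5+1)(2·6+1) = 429
Δ: 0! 2! 10! / 13! → 1/858
sum: t=0:+1/14400 = 1/14400
3j²(1 5 6; 0 0 0) = Δ·Π!·Σ² = 6/143  (sign +1)
sum: t=0:+1/161280 = 1/161280
3j²(1 5 6; -1 3 -2) = Δ·Π!·Σ² = 1/143  (sign +1)
combine: 4πI² = 429·6/143·1/143 = 18/143
take √, sign +1: I = 0.10008369

0.100084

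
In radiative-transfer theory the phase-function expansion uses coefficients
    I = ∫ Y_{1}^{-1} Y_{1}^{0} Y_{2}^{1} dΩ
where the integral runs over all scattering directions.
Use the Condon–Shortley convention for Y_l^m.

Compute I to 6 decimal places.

-0.218510

Checks pass: Σm=0; 4 even; l₃=2∈[0,2].
(2·1+1)(2·1+1)(2·2+1) = 45
Δ: 0! 2! 2! / 5! → 1/30
sum: t=0:+1/1 = 1/1
3j²(1 1 2; 0 0 0) = Δ·Π!·Σ² = 2/15  (sign +1)
sum: t=0:+1/2 = 1/2
3j²(1 1 2; -1 0 1) = Δ·Π!·Σ² = 1/10  (sign -1)
combine: 4πI² = 45·2/15·1/10 = 3/5
take √, sign -1: I = -0.21850969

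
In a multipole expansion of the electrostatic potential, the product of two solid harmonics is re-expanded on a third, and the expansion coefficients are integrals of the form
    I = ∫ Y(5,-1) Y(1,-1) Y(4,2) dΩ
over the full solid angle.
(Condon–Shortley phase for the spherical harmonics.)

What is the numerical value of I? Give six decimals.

Rules hold: Σm=0, L=10 even, 4≤4≤6.
N = 11·3·9 = 297
Δ = 2!·8!·0!/11! = 1/495
Racah Σ t=1..1: t=1:−1/576 = -1/576
⇒ 3j(5 1 4; 0 0 0)² = 5/99, sgn -1
Racah Σ t=0..0: t=0:+1/2880 = 1/2880
⇒ 3j(5 1 4; -1 -1 2)² = 2/165, sgn +1
4πI² = N·(3j₀)²·(3jₘ)² = 2/11
I = -1·√(0.181818/4π) = -0.12028562

-0.120286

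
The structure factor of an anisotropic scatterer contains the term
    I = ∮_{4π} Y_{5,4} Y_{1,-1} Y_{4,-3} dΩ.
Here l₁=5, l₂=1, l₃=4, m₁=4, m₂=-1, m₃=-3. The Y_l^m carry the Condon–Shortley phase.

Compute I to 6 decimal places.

Rules hold: Σm=0, L=10 even, 4≤4≤6.
N = 11·3·9 = 297
Δ = 2!·8!·0!/11! = 1/495
Racah Σ t=1..1: t=1:−1/576 = -1/576
⇒ 3j(5 1 4; 0 0 0)² = 5/99, sgn -1
Racah Σ t=0..0: t=0:+1/10080 = 1/10080
⇒ 3j(5 1 4; 4 -1 -3)² = 4/55, sgn -1
4πI² = N·(3j₀)²·(3jₘ)² = 12/11
I = +1·√(1.09091/4π) = 0.29463840

0.294638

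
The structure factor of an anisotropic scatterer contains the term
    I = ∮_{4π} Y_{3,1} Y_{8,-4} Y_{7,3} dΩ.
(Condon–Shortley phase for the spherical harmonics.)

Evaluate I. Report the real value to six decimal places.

0.148738

Checks pass: Σm=0; 18 even; l₃=7∈[5,11].
(2·3+1)(2·8+1)(2·7+1) = 1785
Δ: 4! 2! 12! / 19! → 1/5290740
sum: t=1:−1/7257600 t=2:+1/2073600 t=3:−1/7257600 = 1/4838400
3j²(3 8 7; 0 0 0) = Δ·Π!·Σ² = 252/20995  (sign -1)
sum: t=0:+1/46448640 t=1:−1/13063680 t=2:+1/58060800 = -79/2090188800
3j²(3 8 7; 1 -4 3) = Δ·Π!·Σ² = 68651/5290740  (sign -1)
combine: 4πI² = 1785·252/20995·68651/5290740 = 1441671/5185765
take √, sign +1: I = 0.14873793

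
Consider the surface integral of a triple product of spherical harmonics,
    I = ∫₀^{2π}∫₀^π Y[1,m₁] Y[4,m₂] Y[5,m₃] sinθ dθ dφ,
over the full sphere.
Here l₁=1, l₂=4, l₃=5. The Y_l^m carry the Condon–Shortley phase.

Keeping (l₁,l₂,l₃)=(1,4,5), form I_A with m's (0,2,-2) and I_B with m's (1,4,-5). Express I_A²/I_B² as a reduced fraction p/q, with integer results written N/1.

l's match ⇒ only the (l;m) 3-j factors differ between A and B.
A: triangle coeff Δ(1,4,5) = 1/495; Σ_t [0,0]: t=0:+1/1440 = 1/1440; (3j)²=7/165 [(1 4 5; 0 2 -2)], sign=-1
B: triangle coeff Δ(1,4,5) = 1/495; Σ_t [0,0]: t=0:+1/80640 = 1/80640; (3j)²=1/11 [(1 4 5; 1 4 -5)], sign=+1
I_A²/I_B² = (7/165)/(1/11) = 7/15

7/15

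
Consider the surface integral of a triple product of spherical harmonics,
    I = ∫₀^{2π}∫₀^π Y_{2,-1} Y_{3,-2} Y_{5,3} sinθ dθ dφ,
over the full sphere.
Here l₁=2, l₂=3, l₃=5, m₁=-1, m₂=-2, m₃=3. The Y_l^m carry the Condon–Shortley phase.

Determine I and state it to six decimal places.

-0.253584

m-sum 0 ✓  L=10 even ✓  1≤5≤5 ✓
Π(2lᵢ+1) = 5×7×11 = 385
triangle coeff Δ(2,3,5) = 1/2310
Σ_t [0,0]: t=0:+1/144 = 1/144
(3j)²=10/231 [(2 3 5; 0 0 0)], sign=-1
Σ_t [0,0]: t=0:+1/720 = 1/720
(3j)²=8/165 [(2 3 5; -1 -2 3)], sign=+1
⇒ 4πI² = 80/99
I = (-1)√(80/99/(4π)) = -0.25358436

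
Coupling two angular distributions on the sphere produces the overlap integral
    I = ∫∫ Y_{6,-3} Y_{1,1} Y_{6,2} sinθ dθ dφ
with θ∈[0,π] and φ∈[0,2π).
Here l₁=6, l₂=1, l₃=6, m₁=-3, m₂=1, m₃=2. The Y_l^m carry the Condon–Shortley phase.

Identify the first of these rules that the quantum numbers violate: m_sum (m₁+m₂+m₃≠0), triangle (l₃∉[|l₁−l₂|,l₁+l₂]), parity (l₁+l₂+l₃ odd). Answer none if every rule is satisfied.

m₁+m₂+m₃ = -3 + 1 + 2 = 0  ✓
triangle: |6−1|=5 ≤ l₃=6 ≤ 6+1=7  ✓
parity: l₁+l₂+l₃ = 13 is odd  ✗

parity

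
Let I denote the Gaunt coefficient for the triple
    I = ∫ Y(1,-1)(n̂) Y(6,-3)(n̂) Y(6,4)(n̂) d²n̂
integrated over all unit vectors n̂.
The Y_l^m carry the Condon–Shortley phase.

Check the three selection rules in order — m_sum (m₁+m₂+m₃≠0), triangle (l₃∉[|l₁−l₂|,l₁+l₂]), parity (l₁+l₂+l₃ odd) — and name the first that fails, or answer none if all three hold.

parity

azimuthal sum: -1 − 3 + 4 = 0  ✓
5 ≤ 6 ≤ 7 (triangle on l)  ✓
L = 1 + 6 + 6 = 13 (odd)  ✗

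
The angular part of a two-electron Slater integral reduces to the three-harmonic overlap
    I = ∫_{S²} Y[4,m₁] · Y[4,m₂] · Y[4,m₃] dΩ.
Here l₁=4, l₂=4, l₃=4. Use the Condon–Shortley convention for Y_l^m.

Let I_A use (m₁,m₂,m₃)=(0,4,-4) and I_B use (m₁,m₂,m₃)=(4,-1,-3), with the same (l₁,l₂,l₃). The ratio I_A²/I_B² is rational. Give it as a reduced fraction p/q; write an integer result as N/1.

2/5

Same 4,4,4: normalisation and zero-m 3j drop out of the ratio.
A: Δ: 4! 4! 4! / 13! → 1/450450; sum: t=4:+1/13824 = 1/13824; 3j²(4 4 4; 0 4 -4) = Δ·Π!·Σ² = 14/1287  (sign +1)
B: Δ: 4! 4! 4! / 13! → 1/450450; sum: t=0:+1/3456 = 1/3456; 3j²(4 4 4; 4 -1 -3) = Δ·Π!·Σ² = 35/1287  (sign -1)
I_A²/I_B² = (14/1287)/(35/1287) = 2/5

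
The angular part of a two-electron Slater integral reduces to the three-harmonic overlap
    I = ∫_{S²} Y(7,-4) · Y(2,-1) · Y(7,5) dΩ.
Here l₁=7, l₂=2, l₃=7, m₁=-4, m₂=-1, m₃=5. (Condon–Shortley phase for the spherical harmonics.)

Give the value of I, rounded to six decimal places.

-0.188767

Checks pass: Σm=0; 16 even; l₃=7∈[5,9].
(2·7+1)(2·2+1)(2·7+1) = 1125
Δ: 2! 12! 2! / 17! → 1/185640
sum: t=0:+1/2419200 t=1:−1/518400 t=2:+1/2419200 = -1/907200
3j²(7 2 7; 0 0 0) = Δ·Π!·Σ² = 56/3315  (sign +1)
sum: t=0:+1/79833600 t=1:−1/14515200 = -1/17740800
3j²(7 2 7; -4 -1 5) = Δ·Π!·Σ² = 729/30940  (sign -1)
combine: 4πI² = 1125·56/3315·729/30940 = 21870/48841
take √, sign -1: I = -0.18876748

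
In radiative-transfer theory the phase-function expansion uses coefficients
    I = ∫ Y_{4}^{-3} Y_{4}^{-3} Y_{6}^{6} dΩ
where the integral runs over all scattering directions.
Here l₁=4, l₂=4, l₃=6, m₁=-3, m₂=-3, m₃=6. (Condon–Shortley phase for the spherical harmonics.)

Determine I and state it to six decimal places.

0.216205

Checks pass: Σm=0; 14 even; l₃=6∈[0,8].
(2·4+1)(2·4+1)(2·6+1) = 1053
Δ: 2! 6! 6! / 15! → 1/1261260
sum: t=0:+1/4608 t=1:−1/1296 t=2:+1/4608 = -7/20736
3j²(4 4 6; 0 0 0) = Δ·Π!·Σ² = 20/1287  (sign -1)
sum: t=1:−1/518400 = -1/518400
3j²(4 4 6; -3 -3 6) = Δ·Π!·Σ² = 7/195  (sign -1)
combine: 4πI² = 1053·20/1287·7/195 = 84/143
take √, sign +1: I = 0.21620548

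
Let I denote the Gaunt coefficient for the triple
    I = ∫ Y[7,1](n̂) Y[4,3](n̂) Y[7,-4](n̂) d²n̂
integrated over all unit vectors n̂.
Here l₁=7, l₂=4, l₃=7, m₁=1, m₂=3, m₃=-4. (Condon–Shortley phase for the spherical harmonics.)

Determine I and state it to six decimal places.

Rules hold: Σm=0, L=18 even, 3≤7≤11.
N = 15·9·15 = 2025
Δ = 4!·10!·4!/19! = 1/58198140
Racah Σ t=0..4: t=0:+1/17418240 t=1:−1/622080 t=2:+1/230400 t=3:−1/622080 t=4:+1/17418240 = 1/806400
⇒ 3j(7 4 7; 0 0 0)² = 2268/230945, sgn -1
Racah Σ t=3..4: t=3:−1/4354560 t=4:+1/11612160 = -1/6967296
⇒ 3j(7 4 7; 1 3 -4)² = 625/50388, sgn +1
4πI² = N·(3j₀)²·(3jₘ)² = 47840625/193947611
I = -1·√(0.246668/4π) = -0.14010424

-0.140104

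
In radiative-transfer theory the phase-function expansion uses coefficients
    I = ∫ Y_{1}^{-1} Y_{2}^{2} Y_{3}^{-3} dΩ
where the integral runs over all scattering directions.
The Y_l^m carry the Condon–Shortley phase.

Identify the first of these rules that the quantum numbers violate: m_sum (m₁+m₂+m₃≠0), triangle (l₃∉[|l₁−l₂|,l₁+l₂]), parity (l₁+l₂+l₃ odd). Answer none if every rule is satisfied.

m_sum

m₁+m₂+m₃ = -1 + 2 − 3 = -2  ✗
triangle: |1−2|=1 ≤ l₃=3 ≤ 1+2=3
parity: l₁+l₂+l₃ = 6 is even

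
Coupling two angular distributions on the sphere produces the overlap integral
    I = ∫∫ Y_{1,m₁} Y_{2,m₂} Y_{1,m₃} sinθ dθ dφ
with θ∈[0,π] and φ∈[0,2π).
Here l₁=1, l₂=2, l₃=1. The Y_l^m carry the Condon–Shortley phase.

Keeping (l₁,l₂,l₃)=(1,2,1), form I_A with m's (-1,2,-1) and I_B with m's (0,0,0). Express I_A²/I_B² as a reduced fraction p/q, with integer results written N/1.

Same 1,2,1: normalisation and zero-m 3j drop out of the ratio.
A: Δ: 2! 0! 2! / 5! → 1/30; sum: t=2:+1/4 = 1/4; 3j²(1 2 1; -1 2 -1) = Δ·Π!·Σ² = 1/5  (sign +1)
B: Δ: 2! 0! 2! / 5! → 1/30; sum: t=1:−1/1 = -1/1; 3j²(1 2 1; 0 0 0) = Δ·Π!·Σ² = 2/15  (sign +1)
I_A²/I_B² = (1/5)/(2/15) = 3/2

3/2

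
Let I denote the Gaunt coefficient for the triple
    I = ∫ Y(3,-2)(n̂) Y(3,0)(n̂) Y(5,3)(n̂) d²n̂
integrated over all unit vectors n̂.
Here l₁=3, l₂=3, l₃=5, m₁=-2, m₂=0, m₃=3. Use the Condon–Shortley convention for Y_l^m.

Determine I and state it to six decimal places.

0.000000

-2 + 0 + 3 = 1 ≠ 0: azimuthal integral kills it; I = 0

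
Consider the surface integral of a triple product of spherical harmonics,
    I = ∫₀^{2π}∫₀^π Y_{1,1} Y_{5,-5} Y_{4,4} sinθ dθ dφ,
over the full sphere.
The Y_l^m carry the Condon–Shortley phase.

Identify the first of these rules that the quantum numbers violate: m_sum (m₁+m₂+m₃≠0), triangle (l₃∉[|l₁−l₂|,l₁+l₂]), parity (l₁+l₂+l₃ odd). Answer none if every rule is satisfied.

azimuthal sum: 1 − 5 + 4 = 0  ✓
4 ≤ 4 ≤ 6 (triangle on l)  ✓
L = 1 + 5 + 4 = 10 (even)  ✓

none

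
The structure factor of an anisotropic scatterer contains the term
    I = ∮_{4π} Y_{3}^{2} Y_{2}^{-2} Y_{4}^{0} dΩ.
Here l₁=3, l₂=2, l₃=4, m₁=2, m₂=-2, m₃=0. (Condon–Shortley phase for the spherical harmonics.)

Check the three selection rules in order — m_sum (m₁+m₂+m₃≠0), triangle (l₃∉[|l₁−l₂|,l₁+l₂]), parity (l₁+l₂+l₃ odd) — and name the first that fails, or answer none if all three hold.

azimuthal sum: 2 − 2 + 0 = 0  ✓
1 ≤ 4 ≤ 5 (triangle on l)  ✓
L = 3 + 2 + 4 = 9 (odd)  ✗

parity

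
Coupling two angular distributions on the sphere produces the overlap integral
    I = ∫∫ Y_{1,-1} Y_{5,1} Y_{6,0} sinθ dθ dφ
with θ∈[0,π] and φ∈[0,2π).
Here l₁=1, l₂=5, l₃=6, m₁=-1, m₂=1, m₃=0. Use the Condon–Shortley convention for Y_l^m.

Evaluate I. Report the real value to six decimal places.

0.158246

m-sum 0 ✓  L=12 even ✓  4≤6≤6 ✓
Π(2lᵢ+1) = 3×11×13 = 429
triangle coeff Δ(1,5,6) = 1/858
Σ_t [0,0]: t=0:+1/14400 = 1/14400
(3j)²=6/143 [(1 5 6; 0 0 0)], sign=+1
Σ_t [0,0]: t=0:+1/34560 = 1/34560
(3j)²=5/286 [(1 5 6; -1 1 0)], sign=+1
⇒ 4πI² = 45/143
I = (+1)√(45/143/(4π)) = 0.15824621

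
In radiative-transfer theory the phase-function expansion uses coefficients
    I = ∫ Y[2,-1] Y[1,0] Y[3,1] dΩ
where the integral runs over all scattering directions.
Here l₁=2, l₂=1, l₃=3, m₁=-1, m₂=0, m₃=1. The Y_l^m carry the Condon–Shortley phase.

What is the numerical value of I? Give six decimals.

Checks pass: Σm=0; 6 even; l₃=3∈[1,3].
(2·2+1)(2·1+1)(2·3+1) = 105
Δ: 0! 4! 2! / 7! → 1/105
sum: t=0:+1/4 = 1/4
3j²(2 1 3; 0 0 0) = Δ·Π!·Σ² = 3/35  (sign -1)
sum: t=0:+1/6 = 1/6
3j²(2 1 3; -1 0 1) = Δ·Π!·Σ² = 8/105  (sign +1)
combine: 4πI² = 105·3/35·8/105 = 24/35
take √, sign -1: I = -0.23359668

-0.233597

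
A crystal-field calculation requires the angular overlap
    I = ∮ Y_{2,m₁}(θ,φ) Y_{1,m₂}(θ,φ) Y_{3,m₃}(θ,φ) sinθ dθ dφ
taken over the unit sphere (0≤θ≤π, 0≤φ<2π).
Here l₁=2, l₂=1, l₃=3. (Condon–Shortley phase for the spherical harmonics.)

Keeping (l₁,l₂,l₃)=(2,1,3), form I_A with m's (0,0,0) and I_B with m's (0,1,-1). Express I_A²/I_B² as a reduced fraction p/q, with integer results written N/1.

3/2

Shared (l₁,l₂,l₃)=(2,1,3): N and (l;000)² cancel in I_A²/I_B².
A: Δ = 0!·4!·2!/7! = 1/105; Racah Σ t=0..0: t=0:+1/4 = 1/4; ⇒ 3j(2 1 3; 0 0 0)² = 3/35, sgn -1
B: Δ = 0!·4!·2!/7! = 1/105; Racah Σ t=0..0: t=0:+1/8 = 1/8; ⇒ 3j(2 1 3; 0 1 -1)² = 2/35, sgn +1
I_A²/I_B² = (3/35)/(2/35) = 3/2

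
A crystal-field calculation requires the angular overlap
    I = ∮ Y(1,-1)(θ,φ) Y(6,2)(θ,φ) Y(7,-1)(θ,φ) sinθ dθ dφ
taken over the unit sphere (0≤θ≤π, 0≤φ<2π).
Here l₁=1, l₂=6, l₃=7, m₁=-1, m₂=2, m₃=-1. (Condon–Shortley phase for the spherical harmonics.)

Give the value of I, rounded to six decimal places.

Rules hold: Σm=0, L=14 even, 5≤7≤7.
N = 3·13·15 = 585
Δ = 0!·2!·12!/15! = 1/1365
Racah Σ t=0..0: t=0:+1/518400 = 1/518400
⇒ 3j(1 6 7; 0 0 0)² = 7/195, sgn -1
Racah Σ t=0..0: t=0:+1/1935360 = 1/1935360
⇒ 3j(1 6 7; -1 2 -1)² = 1/91, sgn +1
4πI² = N·(3j₀)²·(3jₘ)² = 3/13
I = -1·√(0.230769/4π) = -0.13551395

-0.135514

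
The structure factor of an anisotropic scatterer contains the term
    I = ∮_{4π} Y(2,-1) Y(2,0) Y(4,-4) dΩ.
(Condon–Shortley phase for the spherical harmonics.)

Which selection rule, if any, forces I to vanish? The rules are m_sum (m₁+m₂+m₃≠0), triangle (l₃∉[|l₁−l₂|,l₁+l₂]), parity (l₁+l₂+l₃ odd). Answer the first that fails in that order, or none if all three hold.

azimuthal sum: -1 + 0 − 4 = -5  ✗
0 ≤ 4 ≤ 4 (triangle on l)
L = 2 + 2 + 4 = 8 (even)

m_sum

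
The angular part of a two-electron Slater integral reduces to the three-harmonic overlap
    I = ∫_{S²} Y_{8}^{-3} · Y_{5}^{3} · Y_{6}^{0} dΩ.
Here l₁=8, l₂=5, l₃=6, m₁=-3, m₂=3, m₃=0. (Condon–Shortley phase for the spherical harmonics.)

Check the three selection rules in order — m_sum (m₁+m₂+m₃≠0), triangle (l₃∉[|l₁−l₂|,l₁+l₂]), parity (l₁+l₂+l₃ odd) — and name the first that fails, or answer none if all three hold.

parity

Σmᵢ = 0  ✓
l₃∈[|l₁−l₂|,l₁+l₂]=[3,13], have l₃=6  ✓
Σlᵢ = 19 ⇒ odd  ✗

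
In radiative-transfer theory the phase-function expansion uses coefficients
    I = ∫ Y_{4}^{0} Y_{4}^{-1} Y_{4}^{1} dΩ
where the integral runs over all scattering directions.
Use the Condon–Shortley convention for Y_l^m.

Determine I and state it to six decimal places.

Checks pass: Σm=0; 12 even; l₃=4∈[0,8].
(2·4+1)(2·4+1)(2·4+1) = 729
Δ: 4! 4! 4! / 13! → 1/450450
sum: t=0:+1/13824 t=1:−1/216 t=2:+1/64 t=3:−1/216 t=4:+1/13824 = 5/768
3j²(4 4 4; 0 0 0) = Δ·Π!·Σ² = 18/1001  (sign +1)
sum: t=0:+1/3456 t=1:−1/144 t=2:+1/96 t=3:−1/864 = 1/384
3j²(4 4 4; 0 -1 1) = Δ·Π!·Σ² = 9/2002  (sign -1)
combine: 4πI² = 729·18/1001·9/2002 = 59049/1002001
take √, sign -1: I = -0.06848055

-0.068481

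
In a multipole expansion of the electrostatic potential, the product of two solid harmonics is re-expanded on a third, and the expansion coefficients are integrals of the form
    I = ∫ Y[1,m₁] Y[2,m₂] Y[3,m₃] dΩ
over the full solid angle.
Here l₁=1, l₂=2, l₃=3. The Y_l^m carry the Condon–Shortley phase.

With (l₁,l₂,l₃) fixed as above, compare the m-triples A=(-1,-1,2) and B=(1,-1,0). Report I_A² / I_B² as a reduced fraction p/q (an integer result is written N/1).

10/3

l's match ⇒ only the (l;m) 3-j factors differ between A and B.
A: triangle coeff Δ(1,2,3) = 1/105; Σ_t [0,0]: t=0:+1/12 = 1/12; (3j)²=2/21 [(1 2 3; -1 -1 2)], sign=-1
B: triangle coeff Δ(1,2,3) = 1/105; Σ_t [0,0]: t=0:+1/12 = 1/12; (3j)²=1/35 [(1 2 3; 1 -1 0)], sign=-1
I_A²/I_B² = (2/21)/(1/35) = 10/3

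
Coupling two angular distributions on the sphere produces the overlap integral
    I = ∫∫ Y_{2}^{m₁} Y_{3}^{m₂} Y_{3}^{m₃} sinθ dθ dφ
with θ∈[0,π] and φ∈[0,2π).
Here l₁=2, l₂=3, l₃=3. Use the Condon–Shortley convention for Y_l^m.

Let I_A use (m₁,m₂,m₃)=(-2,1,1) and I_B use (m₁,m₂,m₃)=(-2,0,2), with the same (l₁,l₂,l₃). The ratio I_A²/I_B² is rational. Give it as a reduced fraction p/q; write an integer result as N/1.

6/5

Shared (l₁,l₂,l₃)=(2,3,3): N and (l;000)² cancel in I_A²/I_B².
A: Δ = 2!·2!·4!/9! = 1/3780; Racah Σ t=2..2: t=2:+1/16 = 1/16; ⇒ 3j(2 3 3; -2 1 1)² = 2/35, sgn +1
B: Δ = 2!·2!·4!/9! = 1/3780; Racah Σ t=2..2: t=2:+1/24 = 1/24; ⇒ 3j(2 3 3; -2 0 2)² = 1/21, sgn -1
I_A²/I_B² = (2/35)/(1/21) = 6/5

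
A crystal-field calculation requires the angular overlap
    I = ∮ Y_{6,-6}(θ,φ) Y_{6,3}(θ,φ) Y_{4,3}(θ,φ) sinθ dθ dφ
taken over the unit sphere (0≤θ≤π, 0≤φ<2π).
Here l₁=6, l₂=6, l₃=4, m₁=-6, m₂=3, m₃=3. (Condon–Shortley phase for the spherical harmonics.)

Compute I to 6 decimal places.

Checks pass: Σm=0; 16 even; l₃=4∈[0,12].
(2·6+1)(2·6+1)(2·4+1) = 1521
Δ: 8! 4! 4! / 17! → 1/15315300
sum: t=2:+1/829440 t=3:−1/25920 t=4:+1/9216 t=5:−1/25920 t=6:+1/829440 = 7/207360
3j²(6 6 4; 0 0 0) = Δ·Π!·Σ² = 28/2431  (sign +1)
sum: t=8:+1/5806080 = 1/5806080
3j²(6 6 4; -6 3 3) = Δ·Π!·Σ² = 9/884  (sign -1)
combine: 4πI² = 1521·28/2431·9/884 = 567/3179
take √, sign -1: I = -0.11913554

-0.119136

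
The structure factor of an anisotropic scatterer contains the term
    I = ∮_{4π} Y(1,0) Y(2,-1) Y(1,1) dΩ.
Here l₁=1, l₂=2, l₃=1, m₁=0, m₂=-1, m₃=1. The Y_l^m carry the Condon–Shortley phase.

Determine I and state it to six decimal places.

-0.218510

Checks pass: Σm=0; 4 even; l₃=1∈[1,3].
(2·1+1)(2·2+1)(2·1+1) = 45
Δ: 2! 0! 2! / 5! → 1/30
sum: t=1:−1/1 = -1/1
3j²(1 2 1; 0 0 0) = Δ·Π!·Σ² = 2/15  (sign +1)
sum: t=1:−1/2 = -1/2
3j²(1 2 1; 0 -1 1) = Δ·Π!·Σ² = 1/10  (sign -1)
combine: 4πI² = 45·2/15·1/10 = 3/5
take √, sign -1: I = -0.21850969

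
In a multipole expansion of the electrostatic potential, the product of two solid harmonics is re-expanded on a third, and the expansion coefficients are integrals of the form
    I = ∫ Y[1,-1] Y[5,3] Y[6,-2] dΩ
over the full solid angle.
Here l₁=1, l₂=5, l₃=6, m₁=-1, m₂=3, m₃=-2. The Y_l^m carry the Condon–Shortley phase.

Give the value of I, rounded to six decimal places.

Rules hold: Σm=0, L=12 even, 4≤6≤6.
N = 3·11·13 = 429
Δ = 0!·2!·10!/13! = 1/858
Racah Σ t=0..0: t=0:+1/14400 = 1/14400
⇒ 3j(1 5 6; 0 0 0)² = 6/143, sgn +1
Racah Σ t=0..0: t=0:+1/161280 = 1/161280
⇒ 3j(1 5 6; -1 3 -2)² = 1/143, sgn +1
4πI² = N·(3j₀)²·(3jₘ)² = 18/143
I = +1·√(0.125874/4π) = 0.10008369

0.100084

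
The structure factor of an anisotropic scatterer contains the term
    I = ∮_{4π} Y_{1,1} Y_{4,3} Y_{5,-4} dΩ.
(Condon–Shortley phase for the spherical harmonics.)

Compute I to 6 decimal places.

0.294638

m-sum 0 ✓  L=10 even ✓  3≤5≤5 ✓
Π(2lᵢ+1) = 3×9×11 = 297
triangle coeff Δ(1,4,5) = 1/495
Σ_t [0,0]: t=0:+1/576 = 1/576
(3j)²=5/99 [(1 4 5; 0 0 0)], sign=-1
Σ_t [0,0]: t=0:+1/10080 = 1/10080
(3j)²=4/55 [(1 4 5; 1 3 -4)], sign=-1
⇒ 4πI² = 12/11
I = (+1)√(12/11/(4π)) = 0.29463840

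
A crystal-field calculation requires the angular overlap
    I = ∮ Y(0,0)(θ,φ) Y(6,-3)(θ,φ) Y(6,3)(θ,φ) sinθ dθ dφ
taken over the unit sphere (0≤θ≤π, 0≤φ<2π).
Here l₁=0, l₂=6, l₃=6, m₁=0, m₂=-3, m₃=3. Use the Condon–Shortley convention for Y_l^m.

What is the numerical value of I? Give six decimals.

m-sum 0 ✓  L=12 even ✓  6≤6≤6 ✓
Π(2lᵢ+1) = 1×13×13 = 169
triangle coeff Δ(0,6,6) = 1/13
Σ_t [0,0]: t=0:+1/518400 = 1/518400
(3j)²=1/13 [(0 6 6; 0 0 0)], sign=+1
Σ_t [0,0]: t=0:+1/2177280 = 1/2177280
(3j)²=1/13 [(0 6 6; 0 -3 3)], sign=-1
⇒ 4πI² = 1/1
I = (-1)√(1/1/(4π)) = -0.28209479

-0.282095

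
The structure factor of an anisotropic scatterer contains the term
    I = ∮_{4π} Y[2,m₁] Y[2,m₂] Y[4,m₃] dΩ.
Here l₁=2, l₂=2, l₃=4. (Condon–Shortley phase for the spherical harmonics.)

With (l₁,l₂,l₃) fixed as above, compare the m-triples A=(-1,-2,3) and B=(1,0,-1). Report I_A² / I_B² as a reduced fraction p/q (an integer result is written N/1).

l's match ⇒ only the (l;m) 3-j factors differ between A and B.
A: triangle coeff Δ(2,2,4) = 1/630; Σ_t [0,0]: t=0:+1/144 = 1/144; (3j)²=1/18 [(2 2 4; -1 -2 3)], sign=-1
B: triangle coeff Δ(2,2,4) = 1/630; Σ_t [0,0]: t=0:+1/24 = 1/24; (3j)²=1/21 [(2 2 4; 1 0 -1)], sign=-1
I_A²/I_B² = (1/18)/(1/21) = 7/6

7/6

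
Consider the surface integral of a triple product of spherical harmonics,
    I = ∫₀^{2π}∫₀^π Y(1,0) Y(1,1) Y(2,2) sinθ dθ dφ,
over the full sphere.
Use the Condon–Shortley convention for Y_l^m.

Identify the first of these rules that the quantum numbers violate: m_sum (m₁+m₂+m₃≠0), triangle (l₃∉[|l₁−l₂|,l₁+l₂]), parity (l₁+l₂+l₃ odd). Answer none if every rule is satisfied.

m₁+m₂+m₃ = 0 + 1 + 2 = 3  ✗
triangle: |1−1|=0 ≤ l₃=2 ≤ 1+1=2
parity: l₁+l₂+l₃ = 4 is even

m_sum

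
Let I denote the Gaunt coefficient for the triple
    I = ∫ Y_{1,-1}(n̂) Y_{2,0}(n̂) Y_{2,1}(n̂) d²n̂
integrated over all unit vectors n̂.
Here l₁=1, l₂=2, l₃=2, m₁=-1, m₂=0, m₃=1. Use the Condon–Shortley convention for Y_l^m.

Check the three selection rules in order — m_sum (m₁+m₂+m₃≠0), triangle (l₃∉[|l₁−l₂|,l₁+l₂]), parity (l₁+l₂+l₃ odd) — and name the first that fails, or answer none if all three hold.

Σmᵢ = 0  ✓
l₃∈[|l₁−l₂|,l₁+l₂]=[1,3], have l₃=2  ✓
Σlᵢ = 5 ⇒ odd  ✗

parity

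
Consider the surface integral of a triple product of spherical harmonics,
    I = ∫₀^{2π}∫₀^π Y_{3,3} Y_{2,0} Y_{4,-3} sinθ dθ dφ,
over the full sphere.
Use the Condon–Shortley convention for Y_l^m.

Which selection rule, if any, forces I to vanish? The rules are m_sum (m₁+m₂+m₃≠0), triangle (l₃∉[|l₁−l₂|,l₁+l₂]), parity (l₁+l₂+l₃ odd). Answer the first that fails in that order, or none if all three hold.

parity

Σmᵢ = 0  ✓
l₃∈[|l₁−l₂|,l₁+l₂]=[1,5], have l₃=4  ✓
Σlᵢ = 9 ⇒ odd  ✗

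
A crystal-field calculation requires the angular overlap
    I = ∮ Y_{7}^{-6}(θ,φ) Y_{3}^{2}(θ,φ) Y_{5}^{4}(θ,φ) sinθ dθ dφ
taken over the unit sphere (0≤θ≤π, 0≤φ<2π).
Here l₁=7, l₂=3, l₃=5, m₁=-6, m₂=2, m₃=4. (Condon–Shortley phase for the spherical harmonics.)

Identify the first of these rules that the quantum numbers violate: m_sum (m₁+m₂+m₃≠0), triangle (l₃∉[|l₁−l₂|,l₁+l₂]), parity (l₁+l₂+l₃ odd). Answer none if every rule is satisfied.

parity

azimuthal sum: -6 + 2 + 4 = 0  ✓
4 ≤ 5 ≤ 10 (triangle on l)  ✓
L = 7 + 3 + 5 = 15 (odd)  ✗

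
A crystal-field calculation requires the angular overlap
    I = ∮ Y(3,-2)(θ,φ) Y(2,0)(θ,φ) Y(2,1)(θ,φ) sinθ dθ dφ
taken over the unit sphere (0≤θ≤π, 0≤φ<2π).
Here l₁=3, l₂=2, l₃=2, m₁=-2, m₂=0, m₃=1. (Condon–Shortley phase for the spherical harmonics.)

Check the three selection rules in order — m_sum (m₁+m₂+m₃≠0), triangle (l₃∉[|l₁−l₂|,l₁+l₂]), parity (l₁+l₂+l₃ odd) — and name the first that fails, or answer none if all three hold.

m_sum

azimuthal sum: -2 + 0 + 1 = -1  ✗
1 ≤ 2 ≤ 5 (triangle on l)
L = 3 + 2 + 2 = 7 (odd)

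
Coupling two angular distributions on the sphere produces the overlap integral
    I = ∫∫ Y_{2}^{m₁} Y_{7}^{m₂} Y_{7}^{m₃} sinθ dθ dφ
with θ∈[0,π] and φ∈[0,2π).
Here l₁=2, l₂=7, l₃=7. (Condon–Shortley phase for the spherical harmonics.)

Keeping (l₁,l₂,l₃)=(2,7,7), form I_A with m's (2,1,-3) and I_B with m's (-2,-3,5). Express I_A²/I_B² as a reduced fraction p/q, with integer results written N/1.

Shared (l₁,l₂,l₃)=(2,7,7): N and (l;000)² cancel in I_A²/I_B².
A: Δ = 2!·2!·12!/17! = 1/185640; Racah Σ t=0..0: t=0:+1/3870720 = 1/3870720; ⇒ 3j(2 7 7; 2 1 -3)² = 135/6188, sgn +1
B: Δ = 2!·2!·12!/17! = 1/185640; Racah Σ t=2..2: t=2:+1/29030400 = 1/29030400; ⇒ 3j(2 7 7; -2 -3 5)² = 99/7735, sgn +1
I_A²/I_B² = (135/6188)/(99/7735) = 75/44

75/44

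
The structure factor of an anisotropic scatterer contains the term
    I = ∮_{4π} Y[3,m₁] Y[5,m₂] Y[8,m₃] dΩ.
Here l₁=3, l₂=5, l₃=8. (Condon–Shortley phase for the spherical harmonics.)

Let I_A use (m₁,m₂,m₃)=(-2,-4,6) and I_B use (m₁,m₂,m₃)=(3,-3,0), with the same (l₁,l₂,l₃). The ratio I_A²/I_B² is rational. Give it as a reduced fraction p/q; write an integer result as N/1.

143/1

Same 3,5,8: normalisation and zero-m 3j drop out of the ratio.
A: Δ: 0! 6! 10! / 17! → 1/136136; sum: t=0:+1/43545600 = 1/43545600; 3j²(3 5 8; -2 -4 6) = Δ·Π!·Σ² = 1/34  (sign +1)
B: Δ: 0! 6! 10! / 17! → 1/136136; sum: t=0:+1/58060800 = 1/58060800; 3j²(3 5 8; 3 -3 0) = Δ·Π!·Σ² = 1/4862  (sign +1)
I_A²/I_B² = (1/34)/(1/4862) = 143/1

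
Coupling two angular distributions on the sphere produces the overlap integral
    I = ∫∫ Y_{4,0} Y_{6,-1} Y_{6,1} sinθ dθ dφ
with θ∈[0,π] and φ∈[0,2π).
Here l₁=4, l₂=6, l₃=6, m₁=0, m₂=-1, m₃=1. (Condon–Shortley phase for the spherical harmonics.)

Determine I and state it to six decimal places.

Checks pass: Σm=0; 16 even; l₃=6∈[2,10].
(2·4+1)(2·6+1)(2·6+1) = 1521
Δ: 4! 4! 8! / 17! → 1/15315300
sum: t=0:+1/829440 t=1:−1/25920 t=2:+1/9216 t=3:−1/25920 t=4:+1/829440 = 7/207360
3j²(4 6 6; 0 0 0) = Δ·Π!·Σ² = 28/2431  (sign +1)
sum: t=0:+1/414720 t=1:−1/20736 t=2:+1/11520 t=3:−1/51840 t=4:+1/2903040 = 1/45360
3j²(4 6 6; 0 -1 1) = Δ·Π!·Σ² = 1024/153153  (sign -1)
combine: 4πI² = 1521·28/2431·1024/153153 = 4096/34969
take √, sign -1: I = -0.09654581

-0.096546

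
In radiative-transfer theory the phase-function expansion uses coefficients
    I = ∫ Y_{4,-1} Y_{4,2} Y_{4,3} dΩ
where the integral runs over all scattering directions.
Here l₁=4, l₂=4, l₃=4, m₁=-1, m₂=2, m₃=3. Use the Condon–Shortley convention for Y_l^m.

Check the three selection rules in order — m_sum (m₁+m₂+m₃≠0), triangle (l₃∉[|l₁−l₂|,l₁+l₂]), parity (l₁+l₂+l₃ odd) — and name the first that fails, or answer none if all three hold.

m_sum

Σmᵢ = 4  ✗
l₃∈[|l₁−l₂|,l₁+l₂]=[0,8], have l₃=4
Σlᵢ = 12 ⇒ even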